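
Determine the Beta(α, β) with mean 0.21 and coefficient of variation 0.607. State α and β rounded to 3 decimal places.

σ = CV·μ = 0.607×0.21 = 0.12747, so σ² = 0.016249.
s+1 = μ(1−μ)/σ² = 0.1659/0.016249 = 10.2101, so s = α+β = 9.2101.
α = μs = 1.934, β = (1−μ)s = 7.276.

α = 1.934, β = 7.276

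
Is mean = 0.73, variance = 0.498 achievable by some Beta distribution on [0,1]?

The Beta variance bound is σ² < μ(1−μ).
Here μ(1−μ) = 0.73×0.27 = 0.1971, and 0.498 ≥ 0.1971.

No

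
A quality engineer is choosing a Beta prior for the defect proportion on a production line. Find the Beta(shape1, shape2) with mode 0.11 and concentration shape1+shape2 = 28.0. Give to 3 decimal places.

shape1 = 3.860, shape2 = 24.140

Mode = (shape1−1)/(κ−2) with κ = shape1+shape2, so shape1−1 = 0.11·26.0 = 2.860.
shape1 = 3.860; shape2 = κ − shape1 = 24.140.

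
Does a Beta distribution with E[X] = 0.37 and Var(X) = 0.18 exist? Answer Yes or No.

A Beta with mean μ has variance μ(1−μ)/(α+β+1) < μ(1−μ).
Here μ(1−μ) = 0.37×0.63 = 0.2331, and 0.18 < 0.2331.

Yes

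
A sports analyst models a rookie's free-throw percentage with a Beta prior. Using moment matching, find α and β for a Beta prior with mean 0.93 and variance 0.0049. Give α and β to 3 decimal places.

Write ν = α+β; then α = μν and Var = μ(1−μ)/(ν+1).
ν = μ(1−μ)/Var − 1 = 0.0651/0.0049 − 1 = 12.2857.
α = 0.93·12.2857 = 11.426, β = 0.07·12.2857 = 0.860.

α = 11.426, β = 0.860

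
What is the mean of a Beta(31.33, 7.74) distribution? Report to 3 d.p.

The Beta mean is α/(α+β) = 31.33/(31.33+7.74) = 0.802.

0.802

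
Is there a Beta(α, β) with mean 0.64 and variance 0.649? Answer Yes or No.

A Beta with mean μ has variance μ(1−μ)/(α+β+1) < μ(1−μ).
Here μ(1−μ) = 0.64×0.36 = 0.2304, and 0.649 ≥ 0.2304.

No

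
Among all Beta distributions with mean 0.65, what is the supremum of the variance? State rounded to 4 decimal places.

0.2275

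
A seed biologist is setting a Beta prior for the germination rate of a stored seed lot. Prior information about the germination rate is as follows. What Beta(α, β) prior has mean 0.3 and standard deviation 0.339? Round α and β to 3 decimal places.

Variance = 0.339² = 0.114921. The moment-matching identity α+β = μ(1−μ)/Var − 1 gives
α+β = 0.21/0.114921 − 1 = 0.8273, so α = μ·0.8273 = 0.248 and β = (1−μ)·0.8273 = 0.579.

α = 0.248, β = 0.579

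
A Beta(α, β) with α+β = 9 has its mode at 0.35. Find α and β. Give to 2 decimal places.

α = 3.45, β = 5.55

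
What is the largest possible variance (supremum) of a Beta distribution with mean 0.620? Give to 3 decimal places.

For fixed mean μ the Beta variance is μ(1−μ)/(α+β+1), increasing as α+β decreases.
Its least upper bound (not attained) is μ(1−μ) = 0.620·0.380 = 0.236.

0.236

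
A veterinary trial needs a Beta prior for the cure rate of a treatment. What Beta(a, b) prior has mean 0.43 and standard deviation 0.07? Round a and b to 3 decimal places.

a = 21.079, b = 27.942

First σ² = 0.0049. Setting a = μn, b = (1−μ)n with n = a+b,
μ(1−μ)/(n+1) = 0.0049 ⇒ n+1 = 0.2451/0.0049 = 50.0204 ⇒ n = 49.0204.
Hence a = 0.43×49.0204 = 21.079, b = 0.57×49.0204 = 27.942.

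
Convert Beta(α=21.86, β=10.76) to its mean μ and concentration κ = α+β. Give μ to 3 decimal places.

μ = 0.670, κ = 32.62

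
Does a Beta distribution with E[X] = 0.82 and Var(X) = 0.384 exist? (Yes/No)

No

For any Beta, Var(X) < E[X]·(1−E[X]).
Here μ(1−μ) = 0.82×0.18 = 0.1476, and 0.384 ≥ 0.1476.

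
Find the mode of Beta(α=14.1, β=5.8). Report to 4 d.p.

With α,β > 1, mode = (α−1)/(α+β−2) = 13.1/17.9 = 0.7318.

0.7318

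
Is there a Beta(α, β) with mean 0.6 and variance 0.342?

No

The Beta variance bound is σ² < μ(1−μ).
Here μ(1−μ) = 0.6×0.4 = 0.24, and 0.342 ≥ 0.24.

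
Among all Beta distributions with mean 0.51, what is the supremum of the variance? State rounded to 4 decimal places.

0.2499

For fixed mean μ the Beta variance is μ(1−μ)/(α+β+1), increasing as α+β decreases.
Its least upper bound (not attained) is μ(1−μ) = 0.51·0.49 = 0.2499.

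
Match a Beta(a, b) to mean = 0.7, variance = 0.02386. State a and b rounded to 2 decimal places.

Let s = a+b. The Beta variance is μ(1−μ)/(s+1).
So s+1 = μ(1−μ)/σ² = (0.7×0.3)/0.02386 = 0.21/0.02386 = 8.8013, giving s = 7.8013.
Then a = μs = 0.7×7.8013 = 5.46 and b = (1−μ)s = 0.3×7.8013 = 2.34.

a = 5.46, b = 2.34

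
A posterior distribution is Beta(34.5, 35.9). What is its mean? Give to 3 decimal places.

E[X] = α/(α+β) = 34.5/70.4 = 0.490.

0.490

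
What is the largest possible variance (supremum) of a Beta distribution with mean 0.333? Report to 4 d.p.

Var = μ(1−μ)/(α+β+1), which approaches μ(1−μ) as α+β → 0.
So the supremum is μ(1−μ) = 0.333×0.667 = 0.2221.

0.2221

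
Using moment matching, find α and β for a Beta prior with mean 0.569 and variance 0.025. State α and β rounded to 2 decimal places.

α = 5.01, β = 3.80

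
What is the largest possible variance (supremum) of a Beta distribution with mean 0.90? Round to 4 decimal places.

0.0900

For fixed mean μ the Beta variance is μ(1−μ)/(α+β+1), increasing as α+β decreases.
Its least upper bound (not attained) is μ(1−μ) = 0.90·0.10 = 0.0900.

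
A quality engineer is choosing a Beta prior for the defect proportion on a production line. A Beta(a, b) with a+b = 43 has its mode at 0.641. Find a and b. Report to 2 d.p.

Since the density peak of Beta(a,b) is at (a−1)/(a+b−2),
a = 1 + 0.641(43−2) = 27.28 and b = 43 − 27.28 = 15.72.

a = 27.28, b = 15.72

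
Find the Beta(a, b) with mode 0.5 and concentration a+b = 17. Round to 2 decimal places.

a = 8.50, b = 8.50

Mode = (a−1)/(κ−2) with κ = a+b, so a−1 = 0.5·15 = 7.50.
a = 8.50; b = κ − a = 8.50.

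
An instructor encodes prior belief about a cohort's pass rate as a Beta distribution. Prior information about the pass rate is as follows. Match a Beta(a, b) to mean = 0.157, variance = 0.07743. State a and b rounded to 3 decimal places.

a = 0.111, b = 0.598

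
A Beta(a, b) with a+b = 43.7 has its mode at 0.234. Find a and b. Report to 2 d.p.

Since the density peak of Beta(a,b) is at (a−1)/(a+b−2),
a = 1 + 0.234(43.7−2) = 10.76 and b = 43.7 − 10.76 = 32.94.

a = 10.76, b = 32.94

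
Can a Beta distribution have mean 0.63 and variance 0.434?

No

A Beta with mean μ has variance μ(1−μ)/(α+β+1) < μ(1−μ).
Here μ(1−μ) = 0.63×0.37 = 0.2331, and 0.434 ≥ 0.2331.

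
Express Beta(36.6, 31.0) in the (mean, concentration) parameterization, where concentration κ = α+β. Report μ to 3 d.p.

κ = α+β = 36.6+31.0 = 67.6; μ = α/κ = 36.6/67.6 = 0.541.

μ = 0.541, κ = 67.6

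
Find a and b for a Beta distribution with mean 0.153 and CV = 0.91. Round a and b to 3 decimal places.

a = 0.870, b = 4.815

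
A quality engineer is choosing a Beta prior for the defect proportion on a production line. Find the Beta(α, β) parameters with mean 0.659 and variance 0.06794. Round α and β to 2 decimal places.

α = 1.52, β = 0.79

Write ν = α+β; then α = μν and Var = μ(1−μ)/(ν+1).
ν = μ(1−μ)/Var − 1 = 0.224719/0.06794 − 1 = 2.3076.
α = 0.659·2.3076 = 1.52, β = 0.341·2.3076 = 0.79.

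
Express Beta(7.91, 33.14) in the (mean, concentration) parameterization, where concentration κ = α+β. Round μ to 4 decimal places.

κ = α+β = 7.91+33.14 = 41.05; μ = α/κ = 7.91/41.05 = 0.1927.

μ = 0.1927, κ = 41.05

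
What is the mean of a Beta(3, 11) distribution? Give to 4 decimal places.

The Beta mean is α/(α+β) = 3/(3+11) = 0.2143.

0.2143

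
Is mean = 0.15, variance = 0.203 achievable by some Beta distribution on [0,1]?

The Beta variance bound is σ² < μ(1−μ).
Here μ(1−μ) = 0.15×0.85 = 0.1275, and 0.203 ≥ 0.1275.

No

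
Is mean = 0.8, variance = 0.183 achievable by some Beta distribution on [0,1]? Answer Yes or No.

No

The Beta variance bound is σ² < μ(1−μ).
Here μ(1−μ) = 0.8×0.2 = 0.16, and 0.183 ≥ 0.16.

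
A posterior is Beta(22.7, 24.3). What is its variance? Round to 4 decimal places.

0.0052

α+β = 47.0 and αβ = 551.61, so Var = αβ/[(α+β)²(α+β+1)] = 551.61/106032.000 = 0.0052.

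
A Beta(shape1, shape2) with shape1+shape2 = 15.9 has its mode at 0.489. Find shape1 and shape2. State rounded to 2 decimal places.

shape1 = 7.80, shape2 = 8.10

Mode = (shape1−1)/(κ−2) with κ = shape1+shape2, so shape1−1 = 0.489·13.9 = 6.80.
shape1 = 7.80; shape2 = κ − shape1 = 8.10.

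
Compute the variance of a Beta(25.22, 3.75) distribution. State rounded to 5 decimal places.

0.00376

Var = αβ/[(α+β)²(α+β+1)] = (25.22×3.75)/(28.97²×29.97) = 94.5750/25152.649173 = 0.00376.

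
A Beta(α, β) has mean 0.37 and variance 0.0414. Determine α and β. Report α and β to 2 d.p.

α = 1.71, β = 2.92

Write ν = α+β; then α = μν and Var = μ(1−μ)/(ν+1).
ν = μ(1−μ)/Var − 1 = 0.2331/0.0414 − 1 = 4.6304.
α = 0.37·4.6304 = 1.71, β = 0.63·4.6304 = 2.92.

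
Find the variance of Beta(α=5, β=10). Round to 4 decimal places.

μ = 5/15 = 0.333333; Var = μ(1−μ)/(α+β+1) = 0.2222222/16 = 0.0139.

0.0139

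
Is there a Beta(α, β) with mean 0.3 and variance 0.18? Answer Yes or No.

For any Beta, Var(X) < E[X]·(1−E[X]).
Here μ(1−μ) = 0.3×0.7 = 0.21, and 0.18 < 0.21.

Yes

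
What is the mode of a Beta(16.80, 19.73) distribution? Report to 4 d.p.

With α,β > 1, mode = (α−1)/(α+β−2) = 15.80/34.53 = 0.4576.

0.4576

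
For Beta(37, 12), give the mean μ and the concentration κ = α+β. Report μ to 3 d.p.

κ = α+β = 37+12 = 49; μ = α/κ = 37/49 = 0.755.

μ = 0.755, κ = 49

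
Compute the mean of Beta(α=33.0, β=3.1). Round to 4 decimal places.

0.9141

E[X] = α/(α+β) = 33.0/36.1 = 0.9141.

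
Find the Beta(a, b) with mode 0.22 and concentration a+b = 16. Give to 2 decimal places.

For a,b>1 the mode is (a−1)/(a+b−2), so a = mode·(κ−2)+1 = 0.22×14+1 = 4.08.
And b = (1−mode)·(κ−2)+1 = 0.78×14+1 = 11.92.

a = 4.08, b = 11.92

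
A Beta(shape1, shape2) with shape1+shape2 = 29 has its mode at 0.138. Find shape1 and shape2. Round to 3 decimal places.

shape1 = 4.726, shape2 = 24.274

Mode = (shape1−1)/(κ−2) with κ = shape1+shape2, so shape1−1 = 0.138·27 = 3.726.
shape1 = 4.726; shape2 = κ − shape1 = 24.274.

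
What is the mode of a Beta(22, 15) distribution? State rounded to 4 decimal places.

The density x^(α−1)(1−x)^(β−1) is maximised at (α−1)/(α+β−2) = 21/35 = 0.6000.

0.6000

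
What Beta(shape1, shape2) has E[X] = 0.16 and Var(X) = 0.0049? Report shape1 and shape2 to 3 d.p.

shape1 = 4.229, shape2 = 22.200

Write ν = shape1+shape2; then shape1 = μν and Var = μ(1−μ)/(ν+1).
ν = μ(1−μ)/Var − 1 = 0.1344/0.0049 − 1 = 26.4286.
shape1 = 0.16·26.4286 = 4.229, shape2 = 0.84·26.4286 = 22.200.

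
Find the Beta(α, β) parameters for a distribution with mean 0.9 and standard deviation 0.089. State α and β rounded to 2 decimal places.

α = 9.33, β = 1.04

Variance = 0.089² = 0.007921. The moment-matching identity α+β = μ(1−μ)/Var − 1 gives
α+β = 0.09/0.007921 − 1 = 10.3622, so α = μ·10.3622 = 9.33 and β = (1−μ)·10.3622 = 1.04.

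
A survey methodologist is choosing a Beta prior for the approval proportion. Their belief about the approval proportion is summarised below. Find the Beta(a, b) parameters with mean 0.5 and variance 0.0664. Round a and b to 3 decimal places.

a = 1.383, b = 1.383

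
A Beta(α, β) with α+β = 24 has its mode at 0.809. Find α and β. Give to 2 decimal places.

Since the density peak of Beta(α,β) is at (α−1)/(α+β−2),
α = 1 + 0.809(24−2) = 18.80 and β = 24 − 18.80 = 5.20.

α = 18.80, β = 5.20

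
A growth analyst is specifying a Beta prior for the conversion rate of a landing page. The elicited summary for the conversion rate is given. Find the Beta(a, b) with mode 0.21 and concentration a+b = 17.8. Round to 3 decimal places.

Mode = (a−1)/(κ−2) with κ = a+b, so a−1 = 0.21·15.8 = 3.318.
a = 4.318; b = κ − a = 13.482.

a = 4.318, b = 13.482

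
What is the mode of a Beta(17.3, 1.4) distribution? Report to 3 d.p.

The density x^(α−1)(1−x)^(β−1) is maximised at (α−1)/(α+β−2) = 16.3/16.7 = 0.976.

0.976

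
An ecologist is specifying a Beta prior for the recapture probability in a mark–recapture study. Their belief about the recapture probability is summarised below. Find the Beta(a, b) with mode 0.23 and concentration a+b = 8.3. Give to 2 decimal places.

a = 2.45, b = 5.85

Since the density peak of Beta(a,b) is at (a−1)/(a+b−2),
a = 1 + 0.23(8.3−2) = 2.45 and b = 8.3 − 2.45 = 5.85.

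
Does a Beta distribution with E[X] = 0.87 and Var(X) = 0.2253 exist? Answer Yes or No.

No

A Beta with mean μ has variance μ(1−μ)/(α+β+1) < μ(1−μ).
Here μ(1−μ) = 0.87×0.13 = 0.1131, and 0.2253 ≥ 0.1131.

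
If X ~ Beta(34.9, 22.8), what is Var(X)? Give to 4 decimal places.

Var = αβ/[(α+β)²(α+β+1)] = (34.9×22.8)/(57.7²×58.7) = 795.72/195429.323 = 0.0041.

0.0041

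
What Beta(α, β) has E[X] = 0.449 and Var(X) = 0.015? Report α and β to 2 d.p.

Let s = α+β. The Beta variance is μ(1−μ)/(s+1).
So s+1 = μ(1−μ)/σ² = (0.449×0.551)/0.015 = 0.247399/0.015 = 16.4933, giving s = 15.4933.
Then α = μs = 0.449×15.4933 = 6.96 and β = (1−μ)s = 0.551×15.4933 = 8.54.

α = 6.96, β = 8.54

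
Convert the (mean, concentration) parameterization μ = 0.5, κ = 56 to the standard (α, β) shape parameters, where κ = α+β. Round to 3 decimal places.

α = 28.000, β = 28.000

α = μκ = 0.5×56 = 28.000 and β = (1−μ)κ = 0.5×56 = 28.000.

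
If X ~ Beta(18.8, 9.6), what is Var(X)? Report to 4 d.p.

0.0076

α+β = 28.4 and αβ = 180.48, so Var = αβ/[(α+β)²(α+β+1)] = 180.48/23712.864 = 0.0076.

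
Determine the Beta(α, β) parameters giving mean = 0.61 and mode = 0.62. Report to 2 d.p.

With s = α+β: μ = α/s and mode = (α−1)/(s−2). Eliminating α = μs,
μs − 1 = m(s−2) ⇒ s(μ−m) = 1−2m ⇒ s = -0.24/-0.01 = 24.0000.
So α = μs = 14.64, β = (1−μ)s = 9.36.

α = 14.64, β = 9.36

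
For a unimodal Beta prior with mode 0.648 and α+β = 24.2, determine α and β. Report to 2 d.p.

α = 15.39, β = 8.81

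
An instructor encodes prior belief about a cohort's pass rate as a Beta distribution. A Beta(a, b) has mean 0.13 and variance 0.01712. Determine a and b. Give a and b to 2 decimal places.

a = 0.73, b = 4.88

Write ν = a+b; then a = μν and Var = μ(1−μ)/(ν+1).
ν = μ(1−μ)/Var − 1 = 0.1131/0.01712 − 1 = 5.6063.
a = 0.13·5.6063 = 0.73, b = 0.87·5.6063 = 4.88.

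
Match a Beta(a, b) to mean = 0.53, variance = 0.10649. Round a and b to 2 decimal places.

a = 0.71, b = 0.63

Write ν = a+b; then a = μν and Var = μ(1−μ)/(ν+1).
ν = μ(1−μ)/Var − 1 = 0.2491/0.10649 − 1 = 1.3392.
a = 0.53·1.3392 = 0.71, b = 0.47·1.3392 = 0.63.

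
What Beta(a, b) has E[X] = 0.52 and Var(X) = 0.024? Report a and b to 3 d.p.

a = 4.888, b = 4.512

Let s = a+b. The Beta variance is μ(1−μ)/(s+1).
So s+1 = μ(1−μ)/σ² = (0.52×0.48)/0.024 = 0.2496/0.024 = 10.4000, giving s = 9.4000.
Then a = μs = 0.52×9.4000 = 4.888 and b = (1−μ)s = 0.48×9.4000 = 4.512.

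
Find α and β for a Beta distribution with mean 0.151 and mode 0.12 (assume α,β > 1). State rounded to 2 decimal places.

α = 3.70, β = 20.81

Let s = α+β. Mean gives α = μs = 0.151s; mode gives (α−1)/(s−2) = 0.12.
Substituting: 0.151s − 1 = 0.12(s−2) = 0.12s − 0.24, so 0.031s = 0.76 and s = 24.5161.
Then α = 0.151×24.5161 = 3.70 and β = s−α = 20.81.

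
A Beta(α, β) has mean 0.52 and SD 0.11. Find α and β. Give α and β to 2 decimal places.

α = 10.21, β = 9.42

Variance = 0.11² = 0.0121. The moment-matching identity α+β = μ(1−μ)/Var − 1 gives
α+β = 0.2496/0.0121 − 1 = 19.6281, so α = μ·19.6281 = 10.21 and β = (1−μ)·19.6281 = 9.42.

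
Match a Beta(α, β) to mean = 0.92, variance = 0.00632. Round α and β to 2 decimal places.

Write ν = α+β; then α = μν and Var = μ(1−μ)/(ν+1).
ν = μ(1−μ)/Var − 1 = 0.0736/0.00632 − 1 = 10.6456.
α = 0.92·10.6456 = 9.79, β = 0.08·10.6456 = 0.85.

α = 9.79, β = 0.85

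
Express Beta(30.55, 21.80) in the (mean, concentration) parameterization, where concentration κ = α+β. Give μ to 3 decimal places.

κ = α+β = 30.55+21.80 = 52.35; μ = α/κ = 30.55/52.35 = 0.584.

μ = 0.584, κ = 52.35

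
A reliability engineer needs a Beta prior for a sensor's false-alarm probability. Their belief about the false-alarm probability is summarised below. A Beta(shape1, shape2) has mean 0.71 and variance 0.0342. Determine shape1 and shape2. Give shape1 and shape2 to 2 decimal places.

shape1 = 3.56, shape2 = 1.46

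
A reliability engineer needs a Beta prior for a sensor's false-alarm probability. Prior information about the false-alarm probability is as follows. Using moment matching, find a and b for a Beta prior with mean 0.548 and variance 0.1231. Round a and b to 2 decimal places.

a = 0.55, b = 0.46

By moment matching, a+b = μ(1−μ)/σ² − 1 = (0.548·0.452)/0.1231 − 1 = 2.0122 − 1 = 1.0122.
Since a/(a+b) = μ, a = 0.548·1.0122 = 0.55 and b = 0.452·1.0122 = 0.46.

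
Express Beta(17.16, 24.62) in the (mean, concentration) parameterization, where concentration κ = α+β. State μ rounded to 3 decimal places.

κ = α+β = 17.16+24.62 = 41.78; μ = α/κ = 17.16/41.78 = 0.411.

μ = 0.411, κ = 41.78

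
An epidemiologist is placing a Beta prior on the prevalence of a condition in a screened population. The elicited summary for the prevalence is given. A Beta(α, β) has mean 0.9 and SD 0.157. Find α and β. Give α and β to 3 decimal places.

α = 2.386, β = 0.265

Variance = 0.157² = 0.024649. The moment-matching identity α+β = μ(1−μ)/Var − 1 gives
α+β = 0.09/0.024649 − 1 = 2.6513, so α = μ·2.6513 = 2.386 and β = (1−μ)·2.6513 = 0.265.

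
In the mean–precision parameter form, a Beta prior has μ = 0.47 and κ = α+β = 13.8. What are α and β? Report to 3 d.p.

Split κ in proportion μ : (1−μ): α = 0.47·13.8 = 6.486, β = 13.8 − 6.486 = 7.314.

α = 6.486, β = 7.314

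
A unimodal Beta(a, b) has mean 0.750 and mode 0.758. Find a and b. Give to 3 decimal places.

With s = a+b: μ = a/s and mode = (a−1)/(s−2). Eliminating a = μs,
μs − 1 = m(s−2) ⇒ s(μ−m) = 1−2m ⇒ s = -0.516/-0.008 = 64.5000.
So a = μs = 48.375, b = (1−μ)s = 16.125.

a = 48.375, b = 16.125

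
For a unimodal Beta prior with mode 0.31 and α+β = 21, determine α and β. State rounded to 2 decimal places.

Mode = (α−1)/(κ−2) with κ = α+β, so α−1 = 0.31·19 = 5.89.
α = 6.89; β = κ − α = 14.11.

α = 6.89, β = 14.11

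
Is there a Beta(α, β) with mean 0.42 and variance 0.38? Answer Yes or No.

For any Beta, Var(X) < E[X]·(1−E[X]).
Here μ(1−μ) = 0.42×0.58 = 0.2436, and 0.38 ≥ 0.2436.

No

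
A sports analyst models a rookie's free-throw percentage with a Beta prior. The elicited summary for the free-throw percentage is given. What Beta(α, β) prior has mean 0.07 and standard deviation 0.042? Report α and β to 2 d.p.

First σ² = 0.001764. Setting α = μn, β = (1−μ)n with n = α+β,
μ(1−μ)/(n+1) = 0.001764 ⇒ n+1 = 0.0651/0.001764 = 36.9048 ⇒ n = 35.9048.
Hence α = 0.07×35.9048 = 2.51, β = 0.93×35.9048 = 33.39.

α = 2.51, β = 33.39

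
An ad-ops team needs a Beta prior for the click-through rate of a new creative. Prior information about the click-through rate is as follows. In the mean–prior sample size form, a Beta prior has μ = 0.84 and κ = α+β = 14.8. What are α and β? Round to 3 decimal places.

Split κ in proportion μ : (1−μ): α = 0.84·14.8 = 12.432, β = 14.8 − 12.432 = 2.368.

α = 12.432, β = 2.368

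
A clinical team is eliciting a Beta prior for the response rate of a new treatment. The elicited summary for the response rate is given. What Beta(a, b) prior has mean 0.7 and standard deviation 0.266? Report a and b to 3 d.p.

First σ² = 0.070756. Setting a = μn, b = (1−μ)n with n = a+b,
μ(1−μ)/(n+1) = 0.070756 ⇒ n+1 = 0.21/0.070756 = 2.9679 ⇒ n = 1.9679.
Hence a = 0.7×1.9679 = 1.378, b = 0.3×1.9679 = 0.590.

a = 1.378, b = 0.590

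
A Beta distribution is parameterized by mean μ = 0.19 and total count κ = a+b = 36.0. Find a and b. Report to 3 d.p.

a = 6.840, b = 29.160

a = μκ = 0.19×36.0 = 6.840 and b = (1−μ)κ = 0.81×36.0 = 29.160.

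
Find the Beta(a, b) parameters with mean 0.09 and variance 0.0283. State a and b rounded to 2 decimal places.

By moment matching, a+b = μ(1−μ)/σ² − 1 = (0.09·0.91)/0.0283 − 1 = 2.8940 − 1 = 1.8940.
Since a/(a+b) = μ, a = 0.09·1.8940 = 0.17 and b = 0.91·1.8940 = 1.72.

a = 0.17, b = 1.72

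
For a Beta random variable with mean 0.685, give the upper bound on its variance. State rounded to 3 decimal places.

0.216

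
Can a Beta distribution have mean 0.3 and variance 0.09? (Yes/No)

Yes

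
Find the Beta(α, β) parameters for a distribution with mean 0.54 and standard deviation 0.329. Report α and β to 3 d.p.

α = 0.699, β = 0.596

σ² = 0.329² = 0.108241.
With s = α+β, Var = μ(1−μ)/(s+1), so s+1 = (0.54×0.46)/0.108241 = 2.2949 and s = 1.2949.
α = μs = 0.699, β = (1−μ)s = 0.596.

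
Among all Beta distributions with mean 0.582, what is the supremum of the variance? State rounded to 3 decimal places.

Var = μ(1−μ)/(α+β+1), which approaches μ(1−μ) as α+β → 0.
So the supremum is μ(1−μ) = 0.582×0.418 = 0.243.

0.243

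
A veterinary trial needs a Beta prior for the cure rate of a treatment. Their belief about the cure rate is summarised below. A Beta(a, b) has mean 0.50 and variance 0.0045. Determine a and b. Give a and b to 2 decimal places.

Let s = a+b. The Beta variance is μ(1−μ)/(s+1).
So s+1 = μ(1−μ)/σ² = (0.50×0.50)/0.0045 = 0.2500/0.0045 = 55.5556, giving s = 54.5556.
Then a = μs = 0.50×54.5556 = 27.28 and b = (1−μ)s = 0.50×54.5556 = 27.28.

a = 27.28, b = 27.28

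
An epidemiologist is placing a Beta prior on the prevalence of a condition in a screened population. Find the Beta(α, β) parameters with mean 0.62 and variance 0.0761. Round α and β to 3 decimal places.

Write ν = α+β; then α = μν and Var = μ(1−μ)/(ν+1).
ν = μ(1−μ)/Var − 1 = 0.2356/0.0761 − 1 = 2.0959.
α = 0.62·2.0959 = 1.299, β = 0.38·2.0959 = 0.796.

α = 1.299, β = 0.796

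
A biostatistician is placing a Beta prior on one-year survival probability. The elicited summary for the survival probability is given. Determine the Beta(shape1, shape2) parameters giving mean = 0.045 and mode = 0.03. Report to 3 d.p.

shape1 = 2.820, shape2 = 59.847

With s = shape1+shape2: μ = shape1/s and mode = (shape1−1)/(s−2). Eliminating shape1 = μs,
μs − 1 = m(s−2) ⇒ s(μ−m) = 1−2m ⇒ s = 0.94/0.015 = 62.6667.
So shape1 = μs = 2.820, shape2 = (1−μ)s = 59.847.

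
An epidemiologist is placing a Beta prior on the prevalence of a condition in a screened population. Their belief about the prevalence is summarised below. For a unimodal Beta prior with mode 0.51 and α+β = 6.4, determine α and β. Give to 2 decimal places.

Since the density peak of Beta(α,β) is at (α−1)/(α+β−2),
α = 1 + 0.51(6.4−2) = 3.24 and β = 6.4 − 3.24 = 3.16.

α = 3.24, β = 3.16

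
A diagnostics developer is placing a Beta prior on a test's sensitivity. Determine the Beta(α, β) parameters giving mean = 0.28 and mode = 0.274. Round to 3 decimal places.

α = 21.093, β = 54.240

Let s = α+β. Mean gives α = μs = 0.28s; mode gives (α−1)/(s−2) = 0.274.
Substituting: 0.28s − 1 = 0.274(s−2) = 0.274s − 0.548, so 0.006s = 0.452 and s = 75.3333.
Then α = 0.28×75.3333 = 21.093 and β = s−α = 54.240.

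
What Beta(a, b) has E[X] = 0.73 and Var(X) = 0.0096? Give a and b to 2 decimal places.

a = 14.26, b = 5.27

Write ν = a+b; then a = μν and Var = μ(1−μ)/(ν+1).
ν = μ(1−μ)/Var − 1 = 0.1971/0.0096 − 1 = 19.5312.
a = 0.73·19.5312 = 14.26, b = 0.27·19.5312 = 5.27.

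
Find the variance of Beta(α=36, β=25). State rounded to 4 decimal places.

0.0039

Var = αβ/[(α+β)²(α+β+1)] = (36×25)/(61²×62) = 900/230702 = 0.0039.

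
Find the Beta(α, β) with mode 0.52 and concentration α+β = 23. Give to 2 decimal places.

Mode = (α−1)/(κ−2) with κ = α+β, so α−1 = 0.52·21 = 10.92.
α = 11.92; β = κ − α = 11.08.

α = 11.92, β = 11.08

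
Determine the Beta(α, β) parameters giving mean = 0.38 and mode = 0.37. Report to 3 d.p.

α = 9.880, β = 16.120

Let s = α+β. Mean gives α = μs = 0.38s; mode gives (α−1)/(s−2) = 0.37.
Substituting: 0.38s − 1 = 0.37(s−2) = 0.37s − 0.74, so 0.01s = 0.26 and s = 26.0000.
Then α = 0.38×26.0000 = 9.880 and β = s−α = 16.120.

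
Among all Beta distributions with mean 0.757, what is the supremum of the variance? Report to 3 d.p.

0.184

Var = μ(1−μ)/(α+β+1), which approaches μ(1−μ) as α+β → 0.
So the supremum is μ(1−μ) = 0.757×0.243 = 0.184.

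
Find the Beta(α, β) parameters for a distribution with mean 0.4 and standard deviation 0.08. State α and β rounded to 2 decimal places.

α = 14.60, β = 21.90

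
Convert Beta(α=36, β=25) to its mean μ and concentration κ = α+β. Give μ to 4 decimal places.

μ = 0.5902, κ = 61

κ = α+β = 36+25 = 61; μ = α/κ = 36/61 = 0.5902.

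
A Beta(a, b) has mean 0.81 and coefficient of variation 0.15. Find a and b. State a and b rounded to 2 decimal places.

a = 7.63, b = 1.79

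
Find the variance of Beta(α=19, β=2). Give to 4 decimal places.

0.0039

α+β = 21 and αβ = 38, so Var = αβ/[(α+β)²(α+β+1)] = 38/9702 = 0.0039.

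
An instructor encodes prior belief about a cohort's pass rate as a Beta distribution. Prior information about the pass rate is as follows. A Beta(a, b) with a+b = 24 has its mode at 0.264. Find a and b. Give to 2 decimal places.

a = 6.81, b = 17.19

Mode = (a−1)/(κ−2) with κ = a+b, so a−1 = 0.264·22 = 5.81.
a = 6.81; b = κ − a = 17.19.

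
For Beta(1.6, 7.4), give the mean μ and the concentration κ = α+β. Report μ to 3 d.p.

κ = α+β = 1.6+7.4 = 9.0; μ = α/κ = 1.6/9.0 = 0.178.

μ = 0.178, κ = 9.0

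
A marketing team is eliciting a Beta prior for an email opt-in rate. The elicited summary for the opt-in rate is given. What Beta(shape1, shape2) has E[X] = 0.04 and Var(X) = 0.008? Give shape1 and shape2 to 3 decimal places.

shape1 = 0.152, shape2 = 3.648

Let s = shape1+shape2. The Beta variance is μ(1−μ)/(s+1).
So s+1 = μ(1−μ)/σ² = (0.04×0.96)/0.008 = 0.0384/0.008 = 4.8000, giving s = 3.8000.
Then shape1 = μs = 0.04×3.8000 = 0.152 and shape2 = (1−μ)s = 0.96×3.8000 = 3.648.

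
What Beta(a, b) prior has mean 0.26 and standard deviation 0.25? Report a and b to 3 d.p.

a = 0.540, b = 1.538

First σ² = 0.0625. Setting a = μn, b = (1−μ)n with n = a+b,
μ(1−μ)/(n+1) = 0.0625 ⇒ n+1 = 0.1924/0.0625 = 3.0784 ⇒ n = 2.0784.
Hence a = 0.26×2.0784 = 0.540, b = 0.74×2.0784 = 1.538.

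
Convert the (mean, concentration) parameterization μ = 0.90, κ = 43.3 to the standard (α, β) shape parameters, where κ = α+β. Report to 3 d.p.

Split κ in proportion μ : (1−μ): α = 0.90·43.3 = 38.970, β = 43.3 − 38.970 = 4.330.

α = 38.970, β = 4.330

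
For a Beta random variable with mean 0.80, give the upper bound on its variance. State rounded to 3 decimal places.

0.160

For fixed mean μ the Beta variance is μ(1−μ)/(α+β+1), increasing as α+β decreases.
Its least upper bound (not attained) is μ(1−μ) = 0.80·0.20 = 0.160.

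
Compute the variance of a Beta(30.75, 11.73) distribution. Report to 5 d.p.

0.00460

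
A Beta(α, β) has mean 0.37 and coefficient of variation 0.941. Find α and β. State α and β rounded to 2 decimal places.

Var = (CV·μ)² = (0.941×0.37)² = 0.121222.
α+β = μ(1−μ)/Var − 1 = 0.2331/0.121222 − 1 = 0.9229.
Thus α = 0.37·0.9229 = 0.34 and β = 0.63·0.9229 = 0.58.

α = 0.34, β = 0.58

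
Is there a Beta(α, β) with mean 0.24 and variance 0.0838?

Yes

For any Beta, Var(X) < E[X]·(1−E[X]).
Here μ(1−μ) = 0.24×0.76 = 0.1824, and 0.0838 < 0.1824.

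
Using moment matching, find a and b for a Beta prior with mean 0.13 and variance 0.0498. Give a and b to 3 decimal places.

a = 0.165, b = 1.106

By moment matching, a+b = μ(1−μ)/σ² − 1 = (0.13·0.87)/0.0498 − 1 = 2.2711 − 1 = 1.2711.
Since a/(a+b) = μ, a = 0.13·1.2711 = 0.165 and b = 0.87·1.2711 = 1.106.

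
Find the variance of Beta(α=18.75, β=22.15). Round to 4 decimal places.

0.0059

Var = αβ/[(α+β)²(α+β+1)] = (18.75×22.15)/(40.90²×41.90) = 415.3125/70090.739000 = 0.0059.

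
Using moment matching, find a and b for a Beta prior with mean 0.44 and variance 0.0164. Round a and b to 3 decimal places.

a = 6.171, b = 7.854

Let s = a+b. The Beta variance is μ(1−μ)/(s+1).
So s+1 = μ(1−μ)/σ² = (0.44×0.56)/0.0164 = 0.2464/0.0164 = 15.0244, giving s = 14.0244.
Then a = μs = 0.44×14.0244 = 6.171 and b = (1−μ)s = 0.56×14.0244 = 7.854.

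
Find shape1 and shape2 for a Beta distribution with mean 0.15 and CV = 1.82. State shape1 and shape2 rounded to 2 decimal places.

shape1 = 0.11, shape2 = 0.60

Var = (CV·μ)² = (1.82×0.15)² = 0.074529.
shape1+shape2 = μ(1−μ)/Var − 1 = 0.1275/0.074529 − 1 = 0.7107.
Thus shape1 = 0.15·0.7107 = 0.11 and shape2 = 0.85·0.7107 = 0.60.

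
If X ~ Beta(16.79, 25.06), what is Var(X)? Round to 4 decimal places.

α+β = 41.85 and αβ = 420.7574, so Var = αβ/[(α+β)²(α+β+1)] = 420.7574/75048.454125 = 0.0056.

0.0056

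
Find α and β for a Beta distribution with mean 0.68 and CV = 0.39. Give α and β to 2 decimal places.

α = 1.42, β = 0.67

σ = CV·μ = 0.39×0.68 = 0.26520, so σ² = 0.070331.
s+1 = μ(1−μ)/σ² = 0.2176/0.070331 = 3.0939, so s = α+β = 2.0939.
α = μs = 1.42, β = (1−μ)s = 0.67.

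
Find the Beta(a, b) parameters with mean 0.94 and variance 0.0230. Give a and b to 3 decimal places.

a = 1.365, b = 0.087

By moment matching, a+b = μ(1−μ)/σ² − 1 = (0.94·0.06)/0.0230 − 1 = 2.4522 − 1 = 1.4522.
Since a/(a+b) = μ, a = 0.94·1.4522 = 1.365 and b = 0.06·1.4522 = 0.087.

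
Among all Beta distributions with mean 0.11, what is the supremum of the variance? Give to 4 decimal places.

0.0979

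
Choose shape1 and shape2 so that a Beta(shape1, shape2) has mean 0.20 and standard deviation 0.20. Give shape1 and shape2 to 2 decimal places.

σ² = 0.20² = 0.0400.
With s = shape1+shape2, Var = μ(1−μ)/(s+1), so s+1 = (0.20×0.80)/0.0400 = 4.0000 and s = 3.0000.
shape1 = μs = 0.60, shape2 = (1−μ)s = 2.40.

shape1 = 0.60, shape2 = 2.40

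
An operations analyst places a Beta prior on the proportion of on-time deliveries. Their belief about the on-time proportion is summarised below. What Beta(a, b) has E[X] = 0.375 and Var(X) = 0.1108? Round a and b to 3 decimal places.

a = 0.418, b = 0.697

By moment matching, a+b = μ(1−μ)/σ² − 1 = (0.375·0.625)/0.1108 − 1 = 2.1153 − 1 = 1.1153.
Since a/(a+b) = μ, a = 0.375·1.1153 = 0.418 and b = 0.625·1.1153 = 0.697.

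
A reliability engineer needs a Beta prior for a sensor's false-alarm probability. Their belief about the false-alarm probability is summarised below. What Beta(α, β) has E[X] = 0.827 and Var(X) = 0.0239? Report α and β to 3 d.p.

α = 4.124, β = 0.863

Let s = α+β. The Beta variance is μ(1−μ)/(s+1).
So s+1 = μ(1−μ)/σ² = (0.827×0.173)/0.0239 = 0.143071/0.0239 = 5.9862, giving s = 4.9862.
Then α = μs = 0.827×4.9862 = 4.124 and β = (1−μ)s = 0.173×4.9862 = 0.863.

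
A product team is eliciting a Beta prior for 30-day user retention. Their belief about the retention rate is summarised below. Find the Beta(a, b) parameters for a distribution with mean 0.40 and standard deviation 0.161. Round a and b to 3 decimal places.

a = 3.304, b = 4.955

Variance = 0.161² = 0.025921. The moment-matching identity a+b = μ(1−μ)/Var − 1 gives
a+b = 0.2400/0.025921 − 1 = 8.2589, so a = μ·8.2589 = 3.304 and b = (1−μ)·8.2589 = 4.955.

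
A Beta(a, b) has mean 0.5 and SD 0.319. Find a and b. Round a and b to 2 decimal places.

a = 0.73, b = 0.73

First σ² = 0.101761. Setting a = μn, b = (1−μ)n with n = a+b,
μ(1−μ)/(n+1) = 0.101761 ⇒ n+1 = 0.25/0.101761 = 2.4567 ⇒ n = 1.4567.
Hence a = 0.5×1.4567 = 0.73, b = 0.5×1.4567 = 0.73.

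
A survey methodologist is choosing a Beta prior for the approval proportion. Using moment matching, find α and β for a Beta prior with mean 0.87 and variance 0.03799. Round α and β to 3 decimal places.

Write ν = α+β; then α = μν and Var = μ(1−μ)/(ν+1).
ν = μ(1−μ)/Var − 1 = 0.1131/0.03799 − 1 = 1.9771.
α = 0.87·1.9771 = 1.720, β = 0.13·1.9771 = 0.257.

α = 1.720, β = 0.257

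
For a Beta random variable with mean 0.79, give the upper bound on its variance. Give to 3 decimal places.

Var = μ(1−μ)/(α+β+1), which approaches μ(1−μ) as α+β → 0.
So the supremum is μ(1−μ) = 0.79×0.21 = 0.166.

0.166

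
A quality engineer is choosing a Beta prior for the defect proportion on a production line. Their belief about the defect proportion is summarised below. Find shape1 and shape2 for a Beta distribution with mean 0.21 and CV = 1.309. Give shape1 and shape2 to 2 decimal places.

Var = (CV·μ)² = (1.309×0.21)² = 0.075565.
shape1+shape2 = μ(1−μ)/Var − 1 = 0.1659/0.075565 − 1 = 1.1955.
Thus shape1 = 0.21·1.1955 = 0.25 and shape2 = 0.79·1.1955 = 0.94.

shape1 = 0.25, shape2 = 0.94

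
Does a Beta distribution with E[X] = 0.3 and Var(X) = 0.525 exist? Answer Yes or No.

No

A Beta with mean μ has variance μ(1−μ)/(α+β+1) < μ(1−μ).
Here μ(1−μ) = 0.3×0.7 = 0.21, and 0.525 ≥ 0.21.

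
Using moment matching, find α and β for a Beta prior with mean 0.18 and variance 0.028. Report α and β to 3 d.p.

α = 0.769, β = 3.503

By moment matching, α+β = μ(1−μ)/σ² − 1 = (0.18·0.82)/0.028 − 1 = 5.2714 − 1 = 4.2714.
Since α/(α+β) = μ, α = 0.18·4.2714 = 0.769 and β = 0.82·4.2714 = 3.503.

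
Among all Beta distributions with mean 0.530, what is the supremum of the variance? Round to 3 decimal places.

0.249

For fixed mean μ the Beta variance is μ(1−μ)/(α+β+1), increasing as α+β decreases.
Its least upper bound (not attained) is μ(1−μ) = 0.530·0.470 = 0.249.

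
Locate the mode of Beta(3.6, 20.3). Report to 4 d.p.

0.1187

The density x^(α−1)(1−x)^(β−1) is maximised at (α−1)/(α+β−2) = 2.6/21.9 = 0.1187.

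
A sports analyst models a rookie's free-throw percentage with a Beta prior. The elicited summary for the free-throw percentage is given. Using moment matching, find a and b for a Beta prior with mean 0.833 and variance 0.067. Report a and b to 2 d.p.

a = 0.90, b = 0.18

By moment matching, a+b = μ(1−μ)/σ² − 1 = (0.833·0.167)/0.067 − 1 = 2.0763 − 1 = 1.0763.
Since a/(a+b) = μ, a = 0.833·1.0763 = 0.90 and b = 0.167·1.0763 = 0.18.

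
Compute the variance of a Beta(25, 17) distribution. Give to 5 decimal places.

0.00560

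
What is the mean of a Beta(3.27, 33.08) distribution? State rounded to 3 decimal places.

0.090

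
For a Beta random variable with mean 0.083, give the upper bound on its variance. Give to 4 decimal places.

Var = μ(1−μ)/(α+β+1), which approaches μ(1−μ) as α+β → 0.
So the supremum is μ(1−μ) = 0.083×0.917 = 0.0761.

0.0761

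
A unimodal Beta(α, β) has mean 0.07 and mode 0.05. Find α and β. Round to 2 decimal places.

Let s = α+β. Mean gives α = μs = 0.07s; mode gives (α−1)/(s−2) = 0.05.
Substituting: 0.07s − 1 = 0.05(s−2) = 0.05s − 0.10, so 0.02s = 0.90 and s = 45.0000.
Then α = 0.07×45.0000 = 3.15 and β = s−α = 41.85.

α = 3.15, β = 41.85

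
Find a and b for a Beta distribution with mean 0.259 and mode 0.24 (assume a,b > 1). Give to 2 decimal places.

Let s = a+b. Mean gives a = μs = 0.259s; mode gives (a−1)/(s−2) = 0.24.
Substituting: 0.259s − 1 = 0.24(s−2) = 0.24s − 0.48, so 0.019s = 0.52 and s = 27.3684.
Then a = 0.259×27.3684 = 7.09 and b = s−a = 20.28.

a = 7.09, b = 20.28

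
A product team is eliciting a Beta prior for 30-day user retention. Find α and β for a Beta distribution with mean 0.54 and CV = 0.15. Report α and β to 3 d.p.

α = 19.904, β = 16.956

σ = CV·μ = 0.15×0.54 = 0.08100, so σ² = 0.006561.
s+1 = μ(1−μ)/σ² = 0.2484/0.006561 = 37.8601, so s = α+β = 36.8601.
α = μs = 19.904, β = (1−μ)s = 16.956.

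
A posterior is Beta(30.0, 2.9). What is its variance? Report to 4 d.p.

α+β = 32.9 and αβ = 87.00, so Var = αβ/[(α+β)²(α+β+1)] = 87.00/36693.699 = 0.0024.

0.0024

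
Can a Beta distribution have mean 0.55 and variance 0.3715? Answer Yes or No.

No

The Beta variance bound is σ² < μ(1−μ).
Here μ(1−μ) = 0.55×0.45 = 0.2475, and 0.3715 ≥ 0.2475.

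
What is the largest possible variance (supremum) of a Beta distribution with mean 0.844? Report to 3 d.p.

Var = μ(1−μ)/(α+β+1), which approaches μ(1−μ) as α+β → 0.
So the supremum is μ(1−μ) = 0.844×0.156 = 0.132.

0.132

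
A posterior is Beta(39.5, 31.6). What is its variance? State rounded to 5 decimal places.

Var = αβ/[(α+β)²(α+β+1)] = (39.5×31.6)/(71.1²×72.1) = 1248.20/364480.641 = 0.00342.

0.00342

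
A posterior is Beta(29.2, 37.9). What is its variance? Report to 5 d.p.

μ = 29.2/67.1 = 0.435171; Var = μ(1−μ)/(α+β+1) = 0.2457973/68.1 = 0.00361.

0.00361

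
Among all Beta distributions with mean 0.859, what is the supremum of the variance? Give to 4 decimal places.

0.1211

For fixed mean μ the Beta variance is μ(1−μ)/(α+β+1), increasing as α+β decreases.
Its least upper bound (not attained) is μ(1−μ) = 0.859·0.141 = 0.1211.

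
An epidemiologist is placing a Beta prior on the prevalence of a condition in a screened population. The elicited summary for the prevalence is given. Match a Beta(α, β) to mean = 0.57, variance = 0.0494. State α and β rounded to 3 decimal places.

By moment matching, α+β = μ(1−μ)/σ² − 1 = (0.57·0.43)/0.0494 − 1 = 4.9615 − 1 = 3.9615.
Since α/(α+β) = μ, α = 0.57·3.9615 = 2.258 and β = 0.43·3.9615 = 1.703.

α = 2.258, β = 1.703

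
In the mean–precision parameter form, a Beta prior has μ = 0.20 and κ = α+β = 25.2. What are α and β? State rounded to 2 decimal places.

α = 5.04, β = 20.16

Split κ in proportion μ : (1−μ): α = 0.20·25.2 = 5.04, β = 25.2 − 5.04 = 20.16.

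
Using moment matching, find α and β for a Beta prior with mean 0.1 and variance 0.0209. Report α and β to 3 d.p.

α = 0.331, β = 2.976

Write ν = α+β; then α = μν and Var = μ(1−μ)/(ν+1).
ν = μ(1−μ)/Var − 1 = 0.09/0.0209 − 1 = 3.3062.
α = 0.1·3.3062 = 0.331, β = 0.9·3.3062 = 2.976.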